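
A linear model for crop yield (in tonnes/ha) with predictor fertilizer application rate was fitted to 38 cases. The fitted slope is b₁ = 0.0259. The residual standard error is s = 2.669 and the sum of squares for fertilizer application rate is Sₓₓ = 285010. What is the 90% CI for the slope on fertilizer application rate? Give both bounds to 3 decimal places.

(0.017, 0.034)

SE(b₁) = s/√Sₓₓ = 2.669/√285010 = 0.00499941.
df = n − 2 = 36.
t* = t_{0.05, 36} = 1.688298.
Margin = t* × SE = 1.688298 × 0.00499941 = 0.00844.
CI: 0.0259 ± 0.00844 → (0.017, 0.034).
With 90% confidence, each one-unit increase in fertilizer application rate is associated with a change of between 0.017 and 0.034 tonnes/ha in crop yield.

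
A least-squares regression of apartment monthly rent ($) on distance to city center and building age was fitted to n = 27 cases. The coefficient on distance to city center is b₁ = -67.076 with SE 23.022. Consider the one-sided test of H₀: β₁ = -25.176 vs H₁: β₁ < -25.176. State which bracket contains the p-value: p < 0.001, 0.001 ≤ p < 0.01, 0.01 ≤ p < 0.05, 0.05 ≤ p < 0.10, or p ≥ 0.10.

0.01 ≤ p < 0.05

t = (-67.076 − (-25.176)) / 23.022 = -1.820.
df = n − k − 1 = 27 − 2 − 1 = 24.
One-sided p = P(T_{24} < t) ≈ 0.0406.
So 0.01 ≤ p < 0.05.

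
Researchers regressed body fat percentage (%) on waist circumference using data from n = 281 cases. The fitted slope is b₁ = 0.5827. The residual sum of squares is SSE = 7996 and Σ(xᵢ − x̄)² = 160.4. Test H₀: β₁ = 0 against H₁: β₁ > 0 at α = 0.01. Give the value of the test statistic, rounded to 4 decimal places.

t = 1.3785

MSE = SSE/(n − 2) = 7996/279 = 28.6595.
SE(b₁) = √(MSE/Sₓₓ) = √(28.6595/160.4) = 0.4227.
t = 0.5827 / 0.4227 = 1.3785.
df = n − 2 = 279.
One-sided p ≈ 0.0846, which is ≥ 0.01, so fail to reject H₀.
The data do not give significant evidence that the true slope on waist circumference is positive.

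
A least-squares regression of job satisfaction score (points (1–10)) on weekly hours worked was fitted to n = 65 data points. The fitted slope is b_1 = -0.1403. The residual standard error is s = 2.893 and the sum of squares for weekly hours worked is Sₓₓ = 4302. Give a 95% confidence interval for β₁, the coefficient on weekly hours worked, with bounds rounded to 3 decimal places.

SE(b_1) = s/√Sₓₓ = 2.893/√4302 = 0.0441076.
df = n − 2 = 63.
t* = t_{0.025, 63} = 1.998341.
Margin = t* × SE = 1.998341 × 0.0441076 = 0.08814.
CI: -0.1403 ± 0.08814 → (-0.228, -0.052).
With 95% confidence, each one-unit increase in weekly hours worked is associated with a change of between -0.228 and -0.052 points (1–10) in job satisfaction score.

(-0.228, -0.052)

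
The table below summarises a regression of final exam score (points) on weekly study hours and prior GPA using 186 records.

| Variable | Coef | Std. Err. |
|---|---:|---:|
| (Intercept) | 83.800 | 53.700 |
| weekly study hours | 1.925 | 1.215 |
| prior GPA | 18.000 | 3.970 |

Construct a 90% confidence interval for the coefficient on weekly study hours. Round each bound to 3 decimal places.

(-0.084, 3.934)

Read off: b = 1.925, SE = 1.215 for weekly study hours.
df = n − k − 1 = 186 − 2 − 1 = 183.
t* = t_{0.05, 183} = 1.653223.
Margin = t* × SE = 1.653223 × 1.215 = 2.00867.
CI: 1.925 ± 2.00867 → (-0.084, 3.934).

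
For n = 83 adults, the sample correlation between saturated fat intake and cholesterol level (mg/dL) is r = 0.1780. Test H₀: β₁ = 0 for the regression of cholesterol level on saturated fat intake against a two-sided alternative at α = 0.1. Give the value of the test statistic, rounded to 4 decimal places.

t = 1.6280

t = r·√(n − 2)/√(1 − r²) = 0.1780·√81/√0.968316 = 1.6280.
df = n − 2 = 81.
Two-sided p ≈ 0.1074, which is ≥ 0.1, so fail to reject H₀.
The data do not give significant evidence of a linear association between saturated fat intake and cholesterol level.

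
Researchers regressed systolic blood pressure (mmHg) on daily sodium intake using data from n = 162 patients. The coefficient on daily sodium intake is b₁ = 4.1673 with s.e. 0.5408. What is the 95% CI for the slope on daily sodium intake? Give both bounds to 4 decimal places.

df = n − 2 = 162 − 2 = 160.
t* = t_{0.025, 160} = 1.974902.
Margin = t* × SE = 1.974902 × 0.5408 = 1.068027.
CI: 4.1673 ± 1.068027 → (3.0993, 5.2353).
With 95% confidence, each one-unit increase in daily sodium intake is associated with a change of between 3.0993 and 5.2353 mmHg in systolic blood pressure.

(3.0993, 5.2353)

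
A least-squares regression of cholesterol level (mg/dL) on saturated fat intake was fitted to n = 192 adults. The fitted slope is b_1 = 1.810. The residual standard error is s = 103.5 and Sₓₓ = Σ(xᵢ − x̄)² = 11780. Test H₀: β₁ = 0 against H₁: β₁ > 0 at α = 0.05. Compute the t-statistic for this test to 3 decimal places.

t = 1.898

SE(b_1) = s/√Sₓₓ = 103.5/√11780 = 0.953603.
t = 1.810 / 0.953603 = 1.898.
df = n − 2 = 190.
One-sided p ≈ 0.0296, which is < 0.05, so reject H₀.
There is evidence that the true slope on saturated fat intake is positive.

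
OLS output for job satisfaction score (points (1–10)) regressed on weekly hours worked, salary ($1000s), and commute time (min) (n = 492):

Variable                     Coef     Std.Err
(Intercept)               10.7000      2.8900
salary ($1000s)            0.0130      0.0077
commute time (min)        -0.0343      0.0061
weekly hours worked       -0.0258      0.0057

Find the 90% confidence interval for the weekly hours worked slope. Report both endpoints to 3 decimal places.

(-0.035, -0.016)

Read off: b = -0.0258, SE = 0.0057 for weekly hours worked.
df = n − k − 1 = 492 − 3 − 1 = 488.
t* = t_{0.05, 488} = 1.647982.
Margin = t* × SE = 1.647982 × 0.0057 = 0.00939.
CI: -0.0258 ± 0.00939 → (-0.035, -0.016).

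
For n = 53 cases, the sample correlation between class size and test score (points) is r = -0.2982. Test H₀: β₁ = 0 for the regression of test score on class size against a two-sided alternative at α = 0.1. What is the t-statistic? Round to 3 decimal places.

t = r·√(n − 2)/√(1 − r²) = -0.2982·√51/√0.911077 = -2.231.
df = n − 2 = 51.
Two-sided p ≈ 0.0301, which is < 0.1, so reject H₀.
There is evidence of a linear association between class size and test score.

t = -2.231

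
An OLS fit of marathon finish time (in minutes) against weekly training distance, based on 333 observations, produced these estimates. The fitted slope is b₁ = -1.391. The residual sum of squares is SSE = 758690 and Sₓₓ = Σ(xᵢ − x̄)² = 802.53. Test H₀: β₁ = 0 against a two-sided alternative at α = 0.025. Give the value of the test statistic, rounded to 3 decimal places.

MSE = SSE/(n − 2) = 758690/331 = 2292.11.
SE(b₁) = √(MSE/Sₓₓ) = √(2292.11/802.53) = 1.69.
t = -1.391 / 1.69 = -0.823.
df = n − 2 = 331.
Two-sided p ≈ 0.4111, which is ≥ 0.025, so fail to reject H₀.
The data do not give significant evidence of an association between weekly training distance and marathon finish time.

t = -0.823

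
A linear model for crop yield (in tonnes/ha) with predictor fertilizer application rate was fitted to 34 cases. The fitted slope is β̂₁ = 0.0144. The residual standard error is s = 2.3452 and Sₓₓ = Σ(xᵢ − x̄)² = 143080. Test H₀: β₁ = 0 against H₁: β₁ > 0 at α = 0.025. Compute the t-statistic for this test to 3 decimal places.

t = 2.323

SE(β̂₁) = s/√Sₓₓ = 2.3452/√143080 = 0.00619998.
t = 0.0144 / 0.00619998 = 2.323.
df = n − 2 = 32.
One-sided p ≈ 0.0134, which is < 0.025, so reject H₀.
There is evidence that the true slope on fertilizer application rate is positive.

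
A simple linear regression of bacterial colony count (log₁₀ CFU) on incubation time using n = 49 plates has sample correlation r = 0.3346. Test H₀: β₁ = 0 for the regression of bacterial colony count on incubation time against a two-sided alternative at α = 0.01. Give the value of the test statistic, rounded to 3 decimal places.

t = 2.434

t = r·√(n − 2)/√(1 − r²) = 0.3346·√47/√0.888043 = 2.434.
df = n − 2 = 47.
Two-sided p ≈ 0.0188, which is ≥ 0.01, so fail to reject H₀.
The data do not give significant evidence of a linear association between incubation time and bacterial colony count.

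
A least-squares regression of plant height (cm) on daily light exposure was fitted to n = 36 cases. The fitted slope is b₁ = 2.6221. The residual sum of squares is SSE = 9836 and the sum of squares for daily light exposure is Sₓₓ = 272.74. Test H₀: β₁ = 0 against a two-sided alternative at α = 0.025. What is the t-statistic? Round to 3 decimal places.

t = 2.546

MSE = SSE/(n − 2) = 9836/34 = 289.294.
SE(b₁) = √(MSE/Sₓₓ) = √(289.294/272.74) = 1.0299.
t = 2.6221 / 1.0299 = 2.546.
df = n − 2 = 34.
Two-sided p ≈ 0.0156, which is < 0.025, so reject H₀.
There is evidence that daily light exposure is associated with plant height.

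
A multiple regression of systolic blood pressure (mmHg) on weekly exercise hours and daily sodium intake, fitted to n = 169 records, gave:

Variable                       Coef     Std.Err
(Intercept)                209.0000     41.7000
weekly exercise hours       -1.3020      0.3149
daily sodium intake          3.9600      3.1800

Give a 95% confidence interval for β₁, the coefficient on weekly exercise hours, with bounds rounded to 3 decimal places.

Read off: b = -1.3020, SE = 0.3149 for weekly exercise hours.
df = n − k − 1 = 169 − 2 − 1 = 166.
t* = t_{0.025, 166} = 1.974358.
Margin = t* × SE = 1.974358 × 0.3149 = 0.62173.
CI: -1.3020 ± 0.62173 → (-1.924, -0.680).

(-1.924, -0.680)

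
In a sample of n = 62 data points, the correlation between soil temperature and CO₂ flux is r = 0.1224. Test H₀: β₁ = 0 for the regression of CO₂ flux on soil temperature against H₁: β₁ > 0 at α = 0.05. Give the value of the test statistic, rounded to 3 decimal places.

t = r·√(n − 2)/√(1 − r²) = 0.1224·√60/√0.985018 = 0.955.
df = n − 2 = 60.
One-sided p ≈ 0.1716, which is ≥ 0.05, so fail to reject H₀.
The data do not give significant evidence of a linear association between soil temperature and CO₂ flux.

t = 0.955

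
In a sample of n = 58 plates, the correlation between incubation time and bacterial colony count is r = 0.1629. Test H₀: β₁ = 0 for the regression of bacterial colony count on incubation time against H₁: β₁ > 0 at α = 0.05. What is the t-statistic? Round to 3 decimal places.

t = 1.236

t = r·√(n − 2)/√(1 − r²) = 0.1629·√56/√0.973464 = 1.236.
df = n − 2 = 56.
One-sided p ≈ 0.1109, which is ≥ 0.05, so fail to reject H₀.
The data do not give significant evidence of a linear association between incubation time and bacterial colony count.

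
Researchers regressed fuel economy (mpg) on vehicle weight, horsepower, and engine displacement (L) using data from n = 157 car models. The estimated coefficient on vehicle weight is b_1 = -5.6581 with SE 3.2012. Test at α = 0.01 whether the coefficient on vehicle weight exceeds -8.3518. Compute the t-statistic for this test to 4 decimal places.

H₀: β₁ = -8.3518 vs H₁: β₁ > -8.3518.
t = (b_1 − β₁⁰)/SE = (-5.6581 − (-8.3518)) / 3.2012 = 0.8415.
df = n − k − 1 = 157 − 3 − 1 = 153.
One-sided p ≈ 0.2007, which is ≥ 0.01, so fail to reject H₀.
The data do not give significant evidence that the true slope on vehicle weight exceeds -8.3518 mpg per unit, holding the other predictors fixed.

t = 0.8415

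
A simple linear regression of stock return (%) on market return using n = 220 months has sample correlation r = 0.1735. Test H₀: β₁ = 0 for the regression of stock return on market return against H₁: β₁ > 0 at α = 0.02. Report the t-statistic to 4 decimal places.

t = r·√(n − 2)/√(1 − r²) = 0.1735·√218/√0.969898 = 2.6011.
df = n − 2 = 218.
One-sided p ≈ 0.0050, which is < 0.02, so reject H₀.
There is evidence of a linear association between market return and stock return.

t = 2.6011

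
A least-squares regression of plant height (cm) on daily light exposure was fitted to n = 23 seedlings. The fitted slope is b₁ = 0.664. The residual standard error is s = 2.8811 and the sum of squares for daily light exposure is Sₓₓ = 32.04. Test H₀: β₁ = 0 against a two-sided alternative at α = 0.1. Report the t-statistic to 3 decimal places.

t = 1.305

SE(b₁) = s/√Sₓₓ = 2.8811/√32.04 = 0.508993.
t = 0.664 / 0.508993 = 1.305.
df = n − 2 = 21.
Two-sided p ≈ 0.2062, which is ≥ 0.1, so fail to reject H₀.
The data do not give significant evidence of an association between daily light exposure and plant height.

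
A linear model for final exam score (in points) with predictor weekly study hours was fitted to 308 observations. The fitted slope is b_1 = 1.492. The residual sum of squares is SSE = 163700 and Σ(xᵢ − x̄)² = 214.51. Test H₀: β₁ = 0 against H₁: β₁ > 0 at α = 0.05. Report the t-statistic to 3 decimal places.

t = 0.945

MSE = SSE/(n − 2) = 163700/306 = 534.967.
SE(b_1) = √(MSE/Sₓₓ) = √(534.967/214.51) = 1.57921.
t = 1.492 / 1.57921 = 0.945.
df = n − 2 = 306.
One-sided p ≈ 0.1728, which is ≥ 0.05, so fail to reject H₀.
The data do not give significant evidence that the true slope on weekly study hours is positive.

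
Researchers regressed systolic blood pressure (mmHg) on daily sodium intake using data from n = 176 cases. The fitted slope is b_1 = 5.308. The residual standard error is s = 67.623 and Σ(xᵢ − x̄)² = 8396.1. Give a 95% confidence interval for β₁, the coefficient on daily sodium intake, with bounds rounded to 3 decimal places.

(3.851, 6.765)

SE(b_1) = s/√Sₓₓ = 67.623/√8396.1 = 0.737999.
df = n − 2 = 174.
t* = t_{0.025, 174} = 1.973691.
Margin = t* × SE = 1.973691 × 0.737999 = 1.45658.
CI: 5.308 ± 1.45658 → (3.851, 6.765).
With 95% confidence, each one-unit increase in daily sodium intake is associated with a change of between 3.851 and 6.765 mmHg in systolic blood pressure.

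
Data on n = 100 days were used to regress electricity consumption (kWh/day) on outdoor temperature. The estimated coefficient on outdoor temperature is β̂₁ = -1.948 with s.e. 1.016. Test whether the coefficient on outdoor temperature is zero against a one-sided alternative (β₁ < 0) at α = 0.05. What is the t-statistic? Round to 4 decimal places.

H₀: β₁ = 0 vs H₁: β₁ < 0.
t = (β̂₁ − β₁⁰)/SE = -1.948 / 1.016 = -1.9173.
df = n − 2 = 100 − 2 = 98.
One-sided p ≈ 0.0291, which is < 0.05, so reject H₀.
There is evidence that the true slope on outdoor temperature is negative.

t = -1.9173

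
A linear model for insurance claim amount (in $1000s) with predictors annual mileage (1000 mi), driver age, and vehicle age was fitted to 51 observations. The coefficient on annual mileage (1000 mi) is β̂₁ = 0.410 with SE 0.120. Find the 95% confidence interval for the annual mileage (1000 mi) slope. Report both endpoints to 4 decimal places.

df = n − k − 1 = 51 − 3 − 1 = 47.
t* = t_{0.025, 47} = 2.011741.
Margin = t* × SE = 2.011741 × 0.120 = 0.241409.
CI: 0.410 ± 0.241409 → (0.1686, 0.6514).
With 95% confidence, each one-unit increase in annual mileage (1000 mi) is associated with a change of between 0.1686 and 0.6514 $1000s in insurance claim amount, holding the other predictors fixed.

(0.1686, 0.6514)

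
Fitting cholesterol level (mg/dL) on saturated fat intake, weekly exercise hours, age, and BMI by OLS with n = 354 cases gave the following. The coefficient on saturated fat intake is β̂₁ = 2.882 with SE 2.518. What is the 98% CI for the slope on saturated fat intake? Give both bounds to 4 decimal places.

(-3.0028, 8.7668)

df = n − k − 1 = 354 − 4 − 1 = 349.
t* = t_{0.01, 349} = 2.33708.
Margin = t* × SE = 2.33708 × 2.518 = 5.884767.
CI: 2.882 ± 5.884767 → (-3.0028, 8.7668).
With 98% confidence, each one-unit increase in saturated fat intake is associated with a change of between -3.0028 and 8.7668 mg/dL in cholesterol level, holding the other predictors fixed.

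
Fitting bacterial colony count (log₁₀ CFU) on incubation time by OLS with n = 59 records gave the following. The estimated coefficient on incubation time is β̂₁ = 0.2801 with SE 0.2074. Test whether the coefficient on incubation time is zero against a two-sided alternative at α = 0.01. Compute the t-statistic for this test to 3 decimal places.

t = 1.351

H₀: β₁ = 0 vs H₁: β₁ ≠ 0.
t = (β̂₁ − β₁⁰)/SE = 0.2801 / 0.2074 = 1.351.
df = n − 2 = 59 − 2 = 57.
Two-sided p ≈ 0.1822, which is ≥ 0.01, so fail to reject H₀.
The data do not give significant evidence of an association between incubation time and bacterial colony count.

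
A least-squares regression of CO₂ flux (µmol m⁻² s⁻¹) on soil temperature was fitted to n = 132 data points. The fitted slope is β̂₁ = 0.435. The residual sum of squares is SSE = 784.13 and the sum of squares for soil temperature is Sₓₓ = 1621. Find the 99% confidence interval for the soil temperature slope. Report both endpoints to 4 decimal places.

MSE = SSE/(n − 2) = 784.13/130 = 6.03177.
SE(β̂₁) = √(MSE/Sₓₓ) = √(6.03177/1621) = 0.0610001.
df = n − 2 = 130.
t* = t_{0.005, 130} = 2.614177.
Margin = t* × SE = 2.614177 × 0.0610001 = 0.159465.
CI: 0.435 ± 0.159465 → (0.2755, 0.5945).
With 99% confidence, each one-unit increase in soil temperature is associated with a change of between 0.2755 and 0.5945 µmol m⁻² s⁻¹ in CO₂ flux.

(0.2755, 0.5945)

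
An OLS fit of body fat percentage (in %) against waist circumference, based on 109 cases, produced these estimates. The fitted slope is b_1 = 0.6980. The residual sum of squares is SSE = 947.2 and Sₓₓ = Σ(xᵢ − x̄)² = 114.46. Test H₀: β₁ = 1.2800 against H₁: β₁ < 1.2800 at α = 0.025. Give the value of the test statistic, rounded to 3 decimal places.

t = -2.093

MSE = SSE/(n − 2) = 947.2/107 = 8.85234.
SE(b_1) = √(MSE/Sₓₓ) = √(8.85234/114.46) = 0.278101.
t = (0.6980 − 1.2800) / 0.278101 = -2.093.
df = n − 2 = 107.
One-sided p ≈ 0.0194, which is < 0.025, so reject H₀.
There is evidence that the true slope on waist circumference is below 1.2800 % per unit.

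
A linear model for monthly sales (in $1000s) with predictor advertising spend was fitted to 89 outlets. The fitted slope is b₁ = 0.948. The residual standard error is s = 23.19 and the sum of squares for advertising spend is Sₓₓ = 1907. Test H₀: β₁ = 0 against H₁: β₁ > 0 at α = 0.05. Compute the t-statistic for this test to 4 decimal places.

SE(b₁) = s/√Sₓₓ = 23.19/√1907 = 0.531038.
t = 0.948 / 0.531038 = 1.7852.
df = n − 2 = 87.
One-sided p ≈ 0.0389, which is < 0.05, so reject H₀.
There is evidence that the true slope on advertising spend is positive.

t = 1.7852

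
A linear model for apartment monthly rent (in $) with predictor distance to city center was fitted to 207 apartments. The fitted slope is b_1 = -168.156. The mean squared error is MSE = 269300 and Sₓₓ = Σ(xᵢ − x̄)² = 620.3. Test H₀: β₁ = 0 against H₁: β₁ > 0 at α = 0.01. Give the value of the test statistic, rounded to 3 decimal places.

SE(b_1) = √(MSE/Sₓₓ) = √(269300/620.3) = 20.8361.
t = -168.156 / 20.8361 = -8.070.
df = n − 2 = 205.
One-sided p ≈ 1.0000, which is ≥ 0.01, so fail to reject H₀.
The data do not give significant evidence that the true slope on distance to city center is positive.

t = -8.070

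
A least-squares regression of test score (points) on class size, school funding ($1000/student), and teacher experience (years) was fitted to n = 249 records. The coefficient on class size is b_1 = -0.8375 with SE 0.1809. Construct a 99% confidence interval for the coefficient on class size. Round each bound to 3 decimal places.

df = n − k − 1 = 249 − 3 − 1 = 245.
t* = t_{0.005, 245} = 2.596045.
Margin = t* × SE = 2.596045 × 0.1809 = 0.46962.
CI: -0.8375 ± 0.46962 → (-1.307, -0.368).
With 99% confidence, each one-unit increase in class size is associated with a change of between -1.307 and -0.368 points in test score, holding the other predictors fixed.

(-1.307, -0.368)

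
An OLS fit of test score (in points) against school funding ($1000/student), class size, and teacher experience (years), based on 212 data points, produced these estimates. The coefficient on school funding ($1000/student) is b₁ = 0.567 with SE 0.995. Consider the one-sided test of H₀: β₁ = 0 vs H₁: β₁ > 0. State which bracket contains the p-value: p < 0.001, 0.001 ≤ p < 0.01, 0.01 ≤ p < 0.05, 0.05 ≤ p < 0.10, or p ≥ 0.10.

t = 0.567 / 0.995 = 0.570.
df = n − k − 1 = 212 − 3 − 1 = 208.
One-sided p = P(T_{208} > t) ≈ 0.2847.
So p ≥ 0.10.

p ≥ 0.10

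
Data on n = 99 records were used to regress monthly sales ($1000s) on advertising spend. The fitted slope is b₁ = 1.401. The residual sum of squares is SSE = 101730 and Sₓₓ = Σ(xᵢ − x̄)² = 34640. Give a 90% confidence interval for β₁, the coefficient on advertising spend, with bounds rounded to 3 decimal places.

(1.112, 1.690)

MSE = SSE/(n − 2) = 101730/97 = 1048.76.
SE(b₁) = √(MSE/Sₓₓ) = √(1048.76/34640) = 0.174.
df = n − 2 = 97.
t* = t_{0.05, 97} = 1.660715.
Margin = t* × SE = 1.660715 × 0.174 = 0.28896.
CI: 1.401 ± 0.28896 → (1.112, 1.690).
With 90% confidence, each one-unit increase in advertising spend is associated with a change of between 1.112 and 1.690 $1000s in monthly sales.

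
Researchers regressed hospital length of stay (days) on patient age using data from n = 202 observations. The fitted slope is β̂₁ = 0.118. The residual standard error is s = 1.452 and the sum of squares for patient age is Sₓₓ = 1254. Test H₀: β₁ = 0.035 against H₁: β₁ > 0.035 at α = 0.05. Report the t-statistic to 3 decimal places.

t = 2.024

SE(β̂₁) = s/√Sₓₓ = 1.452/√1254 = 0.0410032.
t = (0.118 − 0.035) / 0.0410032 = 2.024.
df = n − 2 = 200.
One-sided p ≈ 0.0221, which is < 0.05, so reject H₀.
There is evidence that the true slope on patient age exceeds 0.035 days per unit.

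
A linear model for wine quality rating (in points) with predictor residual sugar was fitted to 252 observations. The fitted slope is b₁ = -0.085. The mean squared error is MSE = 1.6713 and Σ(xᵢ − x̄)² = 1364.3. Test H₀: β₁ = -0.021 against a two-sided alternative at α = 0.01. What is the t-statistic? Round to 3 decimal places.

t = -1.829

SE(b₁) = √(MSE/Sₓₓ) = √(1.6713/1364.3) = 0.0350003.
t = (-0.085 − (-0.021)) / 0.0350003 = -1.829.
df = n − 2 = 250.
Two-sided p ≈ 0.0687, which is ≥ 0.01, so fail to reject H₀.
The data are consistent with a true slope of -0.021 points per unit of residual sugar.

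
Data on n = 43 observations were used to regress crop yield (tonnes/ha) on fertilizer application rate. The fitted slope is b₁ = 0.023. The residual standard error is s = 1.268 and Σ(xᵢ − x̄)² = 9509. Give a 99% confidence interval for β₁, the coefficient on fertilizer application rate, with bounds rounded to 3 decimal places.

SE(b₁) = s/√Sₓₓ = 1.268/√9509 = 0.0130032.
df = n − 2 = 41.
t* = t_{0.005, 41} = 2.701181.
Margin = t* × SE = 2.701181 × 0.0130032 = 0.03512.
CI: 0.023 ± 0.03512 → (-0.012, 0.058).
With 99% confidence, each one-unit increase in fertilizer application rate is associated with a change of between -0.012 and 0.058 tonnes/ha in crop yield.

(-0.012, 0.058)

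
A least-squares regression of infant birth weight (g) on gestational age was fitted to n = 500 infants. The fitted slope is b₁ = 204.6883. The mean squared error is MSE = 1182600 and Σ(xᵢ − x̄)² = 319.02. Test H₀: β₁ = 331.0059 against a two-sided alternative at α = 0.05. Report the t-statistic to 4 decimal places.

SE(b₁) = √(MSE/Sₓₓ) = √(1.1826e+06/319.02) = 60.885.
t = (204.6883 − 331.0059) / 60.885 = -2.0747.
df = n − 2 = 498.
Two-sided p ≈ 0.0385, which is < 0.05, so reject H₀.
There is evidence that the true slope on gestational age differs from 331.0059 g per unit.

t = -2.0747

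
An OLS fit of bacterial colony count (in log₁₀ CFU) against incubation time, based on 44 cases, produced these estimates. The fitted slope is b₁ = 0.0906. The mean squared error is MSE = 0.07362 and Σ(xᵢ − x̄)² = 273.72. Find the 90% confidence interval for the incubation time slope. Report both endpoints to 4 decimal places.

(0.0630, 0.1182)

SE(b₁) = √(MSE/Sₓₓ) = √(0.07362/273.72) = 0.0164.
df = n − 2 = 42.
t* = t_{0.05, 42} = 1.681952.
Margin = t* × SE = 1.681952 × 0.0164 = 0.027584.
CI: 0.0906 ± 0.027584 → (0.0630, 0.1182).
With 90% confidence, each one-unit increase in incubation time is associated with a change of between 0.0630 and 0.1182 log₁₀ CFU in bacterial colony count.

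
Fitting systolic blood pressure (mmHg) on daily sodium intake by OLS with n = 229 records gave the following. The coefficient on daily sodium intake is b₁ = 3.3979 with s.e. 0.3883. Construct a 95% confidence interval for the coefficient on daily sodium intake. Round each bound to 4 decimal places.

(2.6328, 4.1630)

df = n − 2 = 229 − 2 = 227.
t* = t_{0.025, 227} = 1.97047.
Margin = t* × SE = 1.97047 × 0.3883 = 0.765133.
CI: 3.3979 ± 0.765133 → (2.6328, 4.1630).
With 95% confidence, each one-unit increase in daily sodium intake is associated with a change of between 2.6328 and 4.1630 mmHg in systolic blood pressure.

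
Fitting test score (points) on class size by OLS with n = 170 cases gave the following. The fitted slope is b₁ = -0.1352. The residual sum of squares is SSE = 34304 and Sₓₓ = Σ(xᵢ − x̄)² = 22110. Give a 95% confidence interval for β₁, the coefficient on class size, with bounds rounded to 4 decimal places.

(-0.3249, 0.0545)

MSE = SSE/(n − 2) = 34304/168 = 204.19.
SE(b₁) = √(MSE/Sₓₓ) = √(204.19/22110) = 0.0961.
df = n − 2 = 168.
t* = t_{0.025, 168} = 1.974185.
Margin = t* × SE = 1.974185 × 0.0961 = 0.189719.
CI: -0.1352 ± 0.189719 → (-0.3249, 0.0545).
With 95% confidence, each one-unit increase in class size is associated with a change of between -0.3249 and 0.0545 points in test score.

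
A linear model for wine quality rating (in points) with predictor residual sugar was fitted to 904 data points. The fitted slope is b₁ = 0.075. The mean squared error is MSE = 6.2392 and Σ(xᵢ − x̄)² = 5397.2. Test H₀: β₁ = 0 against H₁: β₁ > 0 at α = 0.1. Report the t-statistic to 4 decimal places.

SE(b₁) = √(MSE/Sₓₓ) = √(6.2392/5397.2) = 0.0340001.
t = 0.075 / 0.0340001 = 2.2059.
df = n − 2 = 902.
One-sided p ≈ 0.0138, which is < 0.1, so reject H₀.
There is evidence that the true slope on residual sugar is positive.

t = 2.2059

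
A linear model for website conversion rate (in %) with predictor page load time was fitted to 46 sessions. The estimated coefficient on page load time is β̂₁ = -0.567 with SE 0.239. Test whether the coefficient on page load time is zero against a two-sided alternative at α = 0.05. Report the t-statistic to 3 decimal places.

t = -2.372

H₀: β₁ = 0 vs H₁: β₁ ≠ 0.
t = (β̂₁ − β₁⁰)/SE = -0.567 / 0.239 = -2.372.
df = n − 2 = 46 − 2 = 44.
Two-sided p ≈ 0.0221, which is < 0.05, so reject H₀.
There is evidence that page load time is associated with website conversion rate.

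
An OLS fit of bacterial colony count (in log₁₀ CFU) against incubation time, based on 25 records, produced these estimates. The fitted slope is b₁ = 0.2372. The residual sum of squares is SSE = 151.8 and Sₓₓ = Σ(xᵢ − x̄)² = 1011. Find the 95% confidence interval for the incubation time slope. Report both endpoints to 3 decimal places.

MSE = SSE/(n − 2) = 151.8/23 = 6.6.
SE(b₁) = √(MSE/Sₓₓ) = √(6.6/1011) = 0.0807972.
df = n − 2 = 23.
t* = t_{0.025, 23} = 2.068658.
Margin = t* × SE = 2.068658 × 0.0807972 = 0.16714.
CI: 0.2372 ± 0.16714 → (0.070, 0.404).
With 95% confidence, each one-unit increase in incubation time is associated with a change of between 0.070 and 0.404 log₁₀ CFU in bacterial colony count.

(0.070, 0.404)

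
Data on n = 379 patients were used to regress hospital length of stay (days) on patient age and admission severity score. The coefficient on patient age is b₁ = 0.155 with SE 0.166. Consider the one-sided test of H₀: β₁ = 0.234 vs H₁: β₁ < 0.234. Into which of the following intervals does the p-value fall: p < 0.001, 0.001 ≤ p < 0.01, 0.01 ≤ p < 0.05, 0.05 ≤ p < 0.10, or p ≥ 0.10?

t = (0.155 − 0.234) / 0.166 = -0.476.
df = n − k − 1 = 379 − 2 − 1 = 376.
One-sided p = P(T_{376} < t) ≈ 0.3172.
So p ≥ 0.10.

p ≥ 0.10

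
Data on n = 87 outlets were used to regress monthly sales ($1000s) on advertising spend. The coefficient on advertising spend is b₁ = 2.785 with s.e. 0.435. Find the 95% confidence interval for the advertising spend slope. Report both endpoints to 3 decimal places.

df = n − 2 = 87 − 2 = 85.
t* = t_{0.025, 85} = 1.988268.
Margin = t* × SE = 1.988268 × 0.435 = 0.86490.
CI: 2.785 ± 0.86490 → (1.920, 3.650).
With 95% confidence, each one-unit increase in advertising spend is associated with a change of between 1.920 and 3.650 $1000s in monthly sales.

(1.920, 3.650)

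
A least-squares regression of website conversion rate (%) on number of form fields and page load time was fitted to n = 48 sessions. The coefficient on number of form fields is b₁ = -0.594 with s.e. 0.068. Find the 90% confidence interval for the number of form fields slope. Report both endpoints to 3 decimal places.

(-0.708, -0.480)

df = n − k − 1 = 48 − 2 − 1 = 45.
t* = t_{0.05, 45} = 1.679427.
Margin = t* × SE = 1.679427 × 0.068 = 0.11420.
CI: -0.594 ± 0.11420 → (-0.708, -0.480).
With 90% confidence, each one-unit increase in number of form fields is associated with a change of between -0.708 and -0.480 % in website conversion rate, holding the other predictors fixed.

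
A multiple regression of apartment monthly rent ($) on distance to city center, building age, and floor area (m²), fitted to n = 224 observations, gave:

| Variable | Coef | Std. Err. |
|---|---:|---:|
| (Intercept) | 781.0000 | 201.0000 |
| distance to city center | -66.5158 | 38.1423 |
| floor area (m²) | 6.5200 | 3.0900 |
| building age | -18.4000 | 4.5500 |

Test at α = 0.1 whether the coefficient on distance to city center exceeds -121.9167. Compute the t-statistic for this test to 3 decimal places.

Read off: b = -66.5158, SE = 38.1423 for distance to city center.
H₀: β₁ = -121.9167 vs H₁: β₁ > -121.9167.
t = (-66.5158 − (-121.9167)) / 38.1423 = 1.452.
df = n − k − 1 = 224 − 3 − 1 = 220.
One-sided p ≈ 0.0739, which is < 0.1, so reject H₀.
There is evidence that the true slope on distance to city center exceeds -121.9167 $ per unit, holding the other predictors fixed.

t = 1.452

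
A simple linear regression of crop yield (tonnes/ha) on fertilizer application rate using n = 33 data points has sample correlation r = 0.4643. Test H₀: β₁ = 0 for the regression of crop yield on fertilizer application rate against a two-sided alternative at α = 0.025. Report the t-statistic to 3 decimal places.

t = 2.919

t = r·√(n − 2)/√(1 − r²) = 0.4643·√31/√0.784426 = 2.919.
df = n − 2 = 31.
Two-sided p ≈ 0.0065, which is < 0.025, so reject H₀.
There is evidence of a linear association between fertilizer application rate and crop yield.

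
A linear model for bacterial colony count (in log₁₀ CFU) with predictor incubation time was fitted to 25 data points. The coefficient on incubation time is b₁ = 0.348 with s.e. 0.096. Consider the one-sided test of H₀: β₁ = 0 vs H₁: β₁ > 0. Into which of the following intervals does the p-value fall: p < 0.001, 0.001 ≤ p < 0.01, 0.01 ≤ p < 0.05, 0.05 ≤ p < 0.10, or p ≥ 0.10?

p < 0.001

t = 0.348 / 0.096 = 3.625.
df = n − 2 = 25 − 2 = 23.
One-sided p = P(T_{23} > t) ≈ 0.0007.
So p < 0.001.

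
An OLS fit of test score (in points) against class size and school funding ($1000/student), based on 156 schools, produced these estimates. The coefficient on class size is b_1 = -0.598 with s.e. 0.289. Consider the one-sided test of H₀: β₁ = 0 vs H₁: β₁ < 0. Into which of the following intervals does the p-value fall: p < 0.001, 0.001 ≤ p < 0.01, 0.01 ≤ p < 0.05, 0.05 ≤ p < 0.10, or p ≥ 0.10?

t = -0.598 / 0.289 = -2.069.
df = n − k − 1 = 156 − 2 − 1 = 153.
One-sided p = P(T_{153} < t) ≈ 0.0201.
So 0.01 ≤ p < 0.05.

0.01 ≤ p < 0.05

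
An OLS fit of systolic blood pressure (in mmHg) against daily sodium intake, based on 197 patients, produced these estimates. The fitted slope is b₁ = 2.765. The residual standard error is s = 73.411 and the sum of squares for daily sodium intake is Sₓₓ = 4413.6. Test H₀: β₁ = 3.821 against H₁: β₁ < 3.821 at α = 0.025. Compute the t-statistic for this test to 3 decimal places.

t = -0.956

SE(b₁) = s/√Sₓₓ = 73.411/√4413.6 = 1.10501.
t = (2.765 − 3.821) / 1.10501 = -0.956.
df = n − 2 = 195.
One-sided p ≈ 0.1702, which is ≥ 0.025, so fail to reject H₀.
The data do not give significant evidence that the true slope on daily sodium intake is below 3.821 mmHg per unit.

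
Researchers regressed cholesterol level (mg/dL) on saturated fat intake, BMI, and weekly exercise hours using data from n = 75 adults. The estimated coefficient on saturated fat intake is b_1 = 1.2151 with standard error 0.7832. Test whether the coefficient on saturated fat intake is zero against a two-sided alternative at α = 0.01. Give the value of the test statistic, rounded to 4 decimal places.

t = 1.5515

H₀: β₁ = 0 vs H₁: β₁ ≠ 0.
t = (b_1 − β₁⁰)/SE = 1.2151 / 0.7832 = 1.5515.
df = n − k − 1 = 75 − 3 − 1 = 71.
Two-sided p ≈ 0.1252, which is ≥ 0.01, so fail to reject H₀.
The data do not give significant evidence of an association between saturated fat intake and cholesterol level, after adjusting for the other predictors.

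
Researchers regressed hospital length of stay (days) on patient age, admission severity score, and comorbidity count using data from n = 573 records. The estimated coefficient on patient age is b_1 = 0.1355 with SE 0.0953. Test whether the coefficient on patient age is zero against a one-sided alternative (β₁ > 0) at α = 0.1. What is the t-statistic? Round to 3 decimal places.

H₀: β₁ = 0 vs H₁: β₁ > 0.
t = (b_1 − β₁⁰)/SE = 0.1355 / 0.0953 = 1.422.
df = n − k − 1 = 573 − 3 − 1 = 569.
One-sided p ≈ 0.0778, which is < 0.1, so reject H₀.
There is evidence that the true slope on patient age is positive, holding the other predictors fixed.

t = 1.422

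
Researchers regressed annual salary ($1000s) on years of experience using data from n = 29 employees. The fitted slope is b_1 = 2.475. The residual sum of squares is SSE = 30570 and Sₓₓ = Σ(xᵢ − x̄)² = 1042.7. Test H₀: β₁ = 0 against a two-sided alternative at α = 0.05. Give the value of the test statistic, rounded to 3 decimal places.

t = 2.375

MSE = SSE/(n − 2) = 30570/27 = 1132.22.
SE(b_1) = √(MSE/Sₓₓ) = √(1132.22/1042.7) = 1.04204.
t = 2.475 / 1.04204 = 2.375.
df = n − 2 = 27.
Two-sided p ≈ 0.0249, which is < 0.05, so reject H₀.
There is evidence that years of experience is associated with annual salary.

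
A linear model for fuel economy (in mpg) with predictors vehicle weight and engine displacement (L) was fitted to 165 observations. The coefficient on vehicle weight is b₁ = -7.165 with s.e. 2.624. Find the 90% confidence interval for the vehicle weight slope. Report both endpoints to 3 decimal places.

df = n − k − 1 = 165 − 2 − 1 = 162.
t* = t_{0.05, 162} = 1.654314.
Margin = t* × SE = 1.654314 × 2.624 = 4.34092.
CI: -7.165 ± 4.34092 → (-11.506, -2.824).
With 90% confidence, each one-unit increase in vehicle weight is associated with a change of between -11.506 and -2.824 mpg in fuel economy, holding the other predictors fixed.

(-11.506, -2.824)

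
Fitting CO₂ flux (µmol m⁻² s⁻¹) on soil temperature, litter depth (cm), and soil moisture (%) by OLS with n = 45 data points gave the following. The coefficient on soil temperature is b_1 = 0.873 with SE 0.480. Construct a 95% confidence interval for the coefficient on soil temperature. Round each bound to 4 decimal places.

(-0.0964, 1.8424)

df = n − k − 1 = 45 − 3 − 1 = 41.
t* = t_{0.025, 41} = 2.019541.
Margin = t* × SE = 2.019541 × 0.480 = 0.969380.
CI: 0.873 ± 0.969380 → (-0.0964, 1.8424).
With 95% confidence, each one-unit increase in soil temperature is associated with a change of between -0.0964 and 1.8424 µmol m⁻² s⁻¹ in CO₂ flux, holding the other predictors fixed.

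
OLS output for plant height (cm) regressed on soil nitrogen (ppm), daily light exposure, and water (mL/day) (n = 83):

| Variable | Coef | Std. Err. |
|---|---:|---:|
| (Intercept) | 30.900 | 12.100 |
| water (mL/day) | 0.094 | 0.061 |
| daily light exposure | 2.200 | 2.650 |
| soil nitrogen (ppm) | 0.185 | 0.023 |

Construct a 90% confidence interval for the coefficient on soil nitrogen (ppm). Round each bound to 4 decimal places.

(0.1467, 0.2233)

Read off: b = 0.185, SE = 0.023 for soil nitrogen (ppm).
df = n − k − 1 = 83 − 3 − 1 = 79.
t* = t_{0.05, 79} = 1.664371.
Margin = t* × SE = 1.664371 × 0.023 = 0.038281.
CI: 0.185 ± 0.038281 → (0.1467, 0.2233).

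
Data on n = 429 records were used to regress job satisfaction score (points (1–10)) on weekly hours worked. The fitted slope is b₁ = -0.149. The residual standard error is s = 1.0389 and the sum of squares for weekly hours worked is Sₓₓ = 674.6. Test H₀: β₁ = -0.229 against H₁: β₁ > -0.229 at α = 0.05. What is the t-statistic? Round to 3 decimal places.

t = 2.000

SE(b₁) = s/√Sₓₓ = 1.0389/√674.6 = 0.0399991.
t = (-0.149 − (-0.229)) / 0.0399991 = 2.000.
df = n − 2 = 427.
One-sided p ≈ 0.0231, which is < 0.05, so reject H₀.
There is evidence that the true slope on weekly hours worked exceeds -0.229 points (1–10) per unit.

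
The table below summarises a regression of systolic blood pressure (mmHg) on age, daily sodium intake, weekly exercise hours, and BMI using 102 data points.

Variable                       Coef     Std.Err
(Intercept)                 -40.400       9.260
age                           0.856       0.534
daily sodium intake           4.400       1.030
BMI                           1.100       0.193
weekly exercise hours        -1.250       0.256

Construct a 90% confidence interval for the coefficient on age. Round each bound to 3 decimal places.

(-0.031, 1.743)

Read off: b = 0.856, SE = 0.534 for age.
df = n − k − 1 = 102 − 4 − 1 = 97.
t* = t_{0.05, 97} = 1.660715.
Margin = t* × SE = 1.660715 × 0.534 = 0.88682.
CI: 0.856 ± 0.88682 → (-0.031, 1.743).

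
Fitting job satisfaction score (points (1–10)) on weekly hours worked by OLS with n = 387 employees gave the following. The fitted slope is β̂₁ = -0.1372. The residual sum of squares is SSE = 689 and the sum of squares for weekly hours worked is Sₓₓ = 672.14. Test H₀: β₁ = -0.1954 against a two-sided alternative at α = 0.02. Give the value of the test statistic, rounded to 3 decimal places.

MSE = SSE/(n − 2) = 689/385 = 1.78961.
SE(β̂₁) = √(MSE/Sₓₓ) = √(1.78961/672.14) = 0.0516.
t = (-0.1372 − (-0.1954)) / 0.0516 = 1.128.
df = n − 2 = 385.
Two-sided p ≈ 0.2601, which is ≥ 0.02, so fail to reject H₀.
The data are consistent with a true slope of -0.1954 points (1–10) per unit of weekly hours worked.

t = 1.128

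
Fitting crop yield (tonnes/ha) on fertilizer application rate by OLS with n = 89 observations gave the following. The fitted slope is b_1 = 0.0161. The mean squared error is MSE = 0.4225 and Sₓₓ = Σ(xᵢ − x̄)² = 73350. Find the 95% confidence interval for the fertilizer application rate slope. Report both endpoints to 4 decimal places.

SE(b_1) = √(MSE/Sₓₓ) = √(0.4225/73350) = 0.00240001.
df = n − 2 = 87.
t* = t_{0.025, 87} = 1.987608.
Margin = t* × SE = 1.987608 × 0.00240001 = 0.004770.
CI: 0.0161 ± 0.004770 → (0.0113, 0.0209).
With 95% confidence, each one-unit increase in fertilizer application rate is associated with a change of between 0.0113 and 0.0209 tonnes/ha in crop yield.

(0.0113, 0.0209)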